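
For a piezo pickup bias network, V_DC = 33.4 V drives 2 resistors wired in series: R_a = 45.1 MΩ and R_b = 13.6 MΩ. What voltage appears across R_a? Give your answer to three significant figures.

V ≈ 25.7 V

ΣR = 45.1 + 13.6 = 58.70 MΩ.
V = V_DC · R/ΣR = 33.4 × 0.7683 = 25.66 V.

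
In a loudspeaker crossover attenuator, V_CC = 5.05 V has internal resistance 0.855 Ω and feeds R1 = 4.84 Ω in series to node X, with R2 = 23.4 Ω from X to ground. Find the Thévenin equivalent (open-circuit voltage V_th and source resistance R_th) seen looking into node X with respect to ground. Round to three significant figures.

V_th ≈ 4.06 V, R_th ≈ 4.58 Ω

R1' = 0.855 + 4.84 = 5.695 Ω (source resistance + R1).
With X open, the divider is unloaded: V_th = 5.05 × 23.4/29.09 = 4.062 V.
Zeroing V_CC shorts the top of R1' to ground, so R_th = R1' ‖ R2 = 4.580 Ω.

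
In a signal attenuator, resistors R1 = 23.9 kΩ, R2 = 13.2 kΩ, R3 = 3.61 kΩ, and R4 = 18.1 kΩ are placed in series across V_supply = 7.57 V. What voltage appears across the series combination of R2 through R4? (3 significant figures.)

V ≈ 4.49 V

ΣR = 23.9 + 13.2 + 3.61 + 18.1 = 58.81 kΩ.
R_{R2..R4} = 13.2 + 3.61 + 18.1 = 34.91 kΩ.
V = V_supply · R/ΣR = 7.57 × 0.5936 = 4.494 V.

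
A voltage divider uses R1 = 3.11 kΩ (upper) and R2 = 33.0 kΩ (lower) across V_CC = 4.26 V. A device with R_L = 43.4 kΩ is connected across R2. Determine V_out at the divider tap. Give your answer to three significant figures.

V_out ≈ 3.65 V

R2 ‖ R_L = (33.0 × 43.4)/(33.0 + 43.4) = 18.75 kΩ.
Then V_out = V_CC · R2'/(R1 + R2') = 4.26 × 18.75/21.86 = 3.654 V.
(Unloaded it would be 3.89 V; the load pulls it down.)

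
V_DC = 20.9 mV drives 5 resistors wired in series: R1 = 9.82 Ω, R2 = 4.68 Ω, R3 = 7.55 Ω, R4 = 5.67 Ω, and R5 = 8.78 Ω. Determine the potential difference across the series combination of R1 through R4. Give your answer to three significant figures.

V ≈ 15.9 mV

Series total: ΣR = 9.82 + 4.68 + 7.55 + 5.67 + 8.78 = 36.50 Ω.
R_{R1..R4} = 9.82 + 4.68 + 7.55 + 5.67 = 27.72 Ω.
By the voltage-divider rule, V = 20.9 × 27.72/36.50 = 15.87 mV.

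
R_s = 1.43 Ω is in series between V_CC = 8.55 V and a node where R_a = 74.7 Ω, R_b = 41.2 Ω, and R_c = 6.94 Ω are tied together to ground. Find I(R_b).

I ≈ 0.165 A

Combine the parallel branches: R_p = (1/74.7 + 1/41.2 + 1/6.94)⁻¹ = 5.502 Ω.
V_A by voltage divider: V_A = 8.55 × 5.502/(1.43 + 5.502) = 6.786 V.
Branch current I = V_A/R_b = 6.786/41.2 = 0.1647 A.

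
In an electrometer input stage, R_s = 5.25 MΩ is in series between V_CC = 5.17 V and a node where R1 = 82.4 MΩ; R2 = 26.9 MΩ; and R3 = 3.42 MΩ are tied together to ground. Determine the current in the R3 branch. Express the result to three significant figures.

Parallel bank: R_p = 1/(1/82.4 + 1/26.9 + 1/3.42) = 2.926 MΩ.
Node voltage V_A = V_CC · R_p/(R_s + R_p) = 5.17 × 0.3579 = 1.850 V.
I(R3) = V_A / R3 = 1.850/3.42 = 0.5411 µA.

I ≈ 0.541 µA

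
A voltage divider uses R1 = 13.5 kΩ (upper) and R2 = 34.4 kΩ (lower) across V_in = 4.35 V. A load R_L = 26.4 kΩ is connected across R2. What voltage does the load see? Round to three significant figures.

V_out ≈ 2.28 V

R2 ‖ R_L = (34.4 × 26.4)/(34.4 + 26.4) = 14.94 kΩ.
Now apply the divider: V_out = 4.35 × 0.5253 = 2.285 V.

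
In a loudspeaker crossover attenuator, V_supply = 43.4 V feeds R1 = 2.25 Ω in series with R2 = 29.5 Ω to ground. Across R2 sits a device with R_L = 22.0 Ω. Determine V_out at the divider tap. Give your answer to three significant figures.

The load sits in parallel with R2, giving an effective lower resistance R2' = R2·R_L/(R2+R_L) = 12.60 Ω.
Voltage divider with the loaded lower leg: V_out = 43.4 × 12.60/(2.25 + 12.60) = 43.4 × 0.8485 = 36.83 V.

V_out ≈ 36.8 V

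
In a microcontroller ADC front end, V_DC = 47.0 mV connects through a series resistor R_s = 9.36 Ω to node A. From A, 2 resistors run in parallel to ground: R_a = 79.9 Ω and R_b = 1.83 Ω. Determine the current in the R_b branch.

Combine the parallel branches: R_p = (1/79.9 + 1/1.83)⁻¹ = 1.789 Ω.
V_A by voltage divider: V_A = 47.0 × 1.789/(9.36 + 1.789) = 7.542 mV.
Branch current I = V_A/R_b = 7.542/1.83 = 4.121 mA.

I ≈ 4.12 mA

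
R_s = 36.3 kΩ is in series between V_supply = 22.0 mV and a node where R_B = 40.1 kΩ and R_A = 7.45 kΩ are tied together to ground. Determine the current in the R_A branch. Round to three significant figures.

Combine the parallel branches: R_p = (1/40.1 + 1/7.45)⁻¹ = 6.283 kΩ.
Node voltage V_A = V_supply · R_p/(R_s + R_p) = 22.0 × 0.1475 = 3.246 mV.
I(R_A) = V_A / R_A = 3.246/7.45 = 0.4357 µA.

I ≈ 0.436 µA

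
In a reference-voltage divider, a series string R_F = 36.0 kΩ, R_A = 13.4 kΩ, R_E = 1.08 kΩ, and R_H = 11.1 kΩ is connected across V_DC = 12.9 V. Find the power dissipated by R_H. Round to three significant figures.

P ≈ 0.487 mW

ΣR = 61.58 kΩ → I = 12.9/61.58 = 0.2095 mA.
P = I²R = 0.04388 × 11.1 = 0.4871 mW.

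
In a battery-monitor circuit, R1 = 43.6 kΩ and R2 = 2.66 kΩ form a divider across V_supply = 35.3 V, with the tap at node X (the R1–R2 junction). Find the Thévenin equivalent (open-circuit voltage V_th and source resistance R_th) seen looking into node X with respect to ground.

With X open, the divider is unloaded: V_th = 35.3 × 2.66/46.26 = 2.030 V.
Looking into X with the source shorted: R_th = R1·R2/(R1+R2) = 43.60 × 2.66/46.26 = 2.507 kΩ.

V_th ≈ 2.03 V, R_th ≈ 2.51 kΩ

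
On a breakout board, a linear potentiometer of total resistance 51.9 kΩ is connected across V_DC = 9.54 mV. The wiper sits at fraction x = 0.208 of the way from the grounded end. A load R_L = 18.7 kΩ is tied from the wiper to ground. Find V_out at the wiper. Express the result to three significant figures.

The pot divides into 41.10 kΩ above the wiper and 10.80 kΩ below.
R_L loads the lower segment: effective lower R = 6.844 kΩ.
Then V_out = V_DC · 6.844/(41.10 + 6.844) = 1.362 mV.

V_out ≈ 1.36 mV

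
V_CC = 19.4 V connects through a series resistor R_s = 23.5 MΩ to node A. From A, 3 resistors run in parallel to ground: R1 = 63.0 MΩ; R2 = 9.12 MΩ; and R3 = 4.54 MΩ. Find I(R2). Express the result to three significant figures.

Parallel bank: R_p = 1/(1/63.0 + 1/9.12 + 1/4.54) = 2.892 MΩ.
Node voltage V_A = V_CC · R_p/(R_s + R_p) = 19.4 × 0.1096 = 2.126 V.
Branch current I = V_A/R2 = 2.126/9.12 = 0.2331 µA.

I ≈ 0.233 µA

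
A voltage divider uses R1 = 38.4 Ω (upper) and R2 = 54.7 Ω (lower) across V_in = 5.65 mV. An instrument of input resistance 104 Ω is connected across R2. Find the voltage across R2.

R2 ‖ R_L = (54.7 × 104)/(54.7 + 104) = 35.85 Ω.
Now apply the divider: V_out = 5.65 × 0.4828 = 2.728 mV.
(Unloaded it would be 3.32 mV; the load pulls it down.)

V_out ≈ 2.73 mV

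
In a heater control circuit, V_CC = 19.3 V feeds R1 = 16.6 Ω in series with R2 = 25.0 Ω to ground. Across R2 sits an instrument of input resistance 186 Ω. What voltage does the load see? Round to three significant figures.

V_out ≈ 11.0 V

R2 ‖ R_L = (25.0 × 186)/(25.0 + 186) = 22.04 Ω.
Then V_out = V_CC · R2'/(R1 + R2') = 19.3 × 22.04/38.64 = 11.01 V.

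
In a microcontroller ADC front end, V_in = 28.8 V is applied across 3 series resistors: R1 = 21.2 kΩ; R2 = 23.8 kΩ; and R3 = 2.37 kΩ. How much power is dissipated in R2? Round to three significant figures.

P ≈ 8.80 mW

The common current is I = 28.8/47.37 = 0.6080 mA.
V(R2) = I·R = 14.47 V; P = V·I = 14.47 × 0.6080 = 8.797 mW.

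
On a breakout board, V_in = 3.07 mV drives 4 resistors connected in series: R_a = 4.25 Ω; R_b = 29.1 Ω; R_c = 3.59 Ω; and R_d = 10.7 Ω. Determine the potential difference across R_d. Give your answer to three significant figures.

V ≈ 0.690 mV

ΣR = 4.25 + 29.1 + 3.59 + 10.7 = 47.64 Ω.
By the voltage-divider rule, V = 3.07 × 10.70/47.64 = 0.6895 mV.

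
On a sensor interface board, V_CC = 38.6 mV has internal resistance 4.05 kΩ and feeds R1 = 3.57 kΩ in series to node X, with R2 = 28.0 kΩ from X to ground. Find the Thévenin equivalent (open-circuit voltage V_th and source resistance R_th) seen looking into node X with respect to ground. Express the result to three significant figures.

V_th ≈ 30.3 mV, R_th ≈ 5.99 kΩ

R1' = 4.05 + 3.57 = 7.620 kΩ (source resistance + R1).
With X open, the divider is unloaded: V_th = 38.6 × 28.0/35.62 = 30.34 mV.
Looking into X with the source shorted: R_th = R1'·R2/(R1'+R2) = 7.620 × 28.0/35.62 = 5.990 kΩ.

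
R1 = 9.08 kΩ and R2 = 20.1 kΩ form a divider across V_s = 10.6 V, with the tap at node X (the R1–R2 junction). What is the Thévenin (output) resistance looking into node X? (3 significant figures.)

R_th ≈ 6.25 kΩ

Looking into X with the source shorted: R_th = R1·R2/(R1+R2) = 9.080 × 20.1/29.18 = 6.255 kΩ.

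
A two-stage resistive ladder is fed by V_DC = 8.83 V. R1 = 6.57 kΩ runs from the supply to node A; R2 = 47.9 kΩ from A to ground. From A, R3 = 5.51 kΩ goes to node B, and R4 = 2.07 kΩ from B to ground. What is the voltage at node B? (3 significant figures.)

The second stage (R3 + R4 = 7.580 kΩ) loads node A in parallel with R2.
Effective lower resistance at A: R2 ‖ 7.580 = 6.544 kΩ.
V_A = 8.83 × 6.544/(6.57 + 6.544) = 4.406 V.
Stage 2 is unloaded, so V_B = V_A · R4/(R3+R4) = 4.406 × 2.07/7.580 = 1.203 V.

V_B ≈ 1.20 V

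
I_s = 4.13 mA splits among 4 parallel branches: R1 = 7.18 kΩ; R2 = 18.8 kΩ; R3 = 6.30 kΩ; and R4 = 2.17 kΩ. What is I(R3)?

Conductances: ΣG = 1/7.18 + 1/18.8 + 1/6.30 + 1/2.17 = 0.8120 (1/kΩ).
By the current-divider rule, I = I_s · G_k/ΣG = 4.13 × 0.1955 = 0.8073 mA.

I ≈ 0.807 mA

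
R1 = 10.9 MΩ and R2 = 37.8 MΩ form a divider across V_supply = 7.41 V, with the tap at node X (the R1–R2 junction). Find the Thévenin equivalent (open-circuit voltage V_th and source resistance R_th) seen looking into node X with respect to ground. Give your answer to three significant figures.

With X open, the divider is unloaded: V_th = 7.41 × 37.8/48.70 = 5.751 V.
With V_supply suppressed (replaced by a short), R_th = R1 ‖ R2 = (10.90 × 37.8)/(10.90 + 37.8) = 8.460 MΩ.

V_th ≈ 5.75 V, R_th ≈ 8.46 MΩ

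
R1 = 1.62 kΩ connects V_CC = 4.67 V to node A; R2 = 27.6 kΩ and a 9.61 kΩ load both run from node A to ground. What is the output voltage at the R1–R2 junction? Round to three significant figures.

V_out ≈ 3.81 V

The load sits in parallel with R2, giving an effective lower resistance R2' = R2·R_L/(R2+R_L) = 7.128 kΩ.
Now apply the divider: V_out = 4.67 × 0.8148 = 3.805 V.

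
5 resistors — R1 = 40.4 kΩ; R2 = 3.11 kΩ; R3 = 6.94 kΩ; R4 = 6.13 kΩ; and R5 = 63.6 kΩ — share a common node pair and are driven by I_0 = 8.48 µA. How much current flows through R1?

I ≈ 0.314 µA

Conductances: ΣG = 1/40.4 + 1/3.11 + 1/6.94 + 1/6.13 + 1/63.6 = 0.6692 (1/kΩ).
R1 takes the fraction G_k/ΣG = 0.02475/0.6692 = 0.03699, so I = 8.48 × 0.03699 = 0.3136 µA.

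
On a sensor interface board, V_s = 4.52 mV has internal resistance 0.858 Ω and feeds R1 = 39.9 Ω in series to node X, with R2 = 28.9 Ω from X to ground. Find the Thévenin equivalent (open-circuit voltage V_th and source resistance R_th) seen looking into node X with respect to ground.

V_th ≈ 1.88 mV, R_th ≈ 16.9 Ω

R1' = 0.858 + 39.9 = 40.76 Ω (source resistance + R1).
V_th is the unloaded tap voltage: V_s · R2/(R1'+R2) = 4.52 × 0.4149 = 1.875 mV.
With V_s suppressed (replaced by a short), R_th = R1' ‖ R2 = (40.76 × 28.9)/(40.76 + 28.9) = 16.91 Ω.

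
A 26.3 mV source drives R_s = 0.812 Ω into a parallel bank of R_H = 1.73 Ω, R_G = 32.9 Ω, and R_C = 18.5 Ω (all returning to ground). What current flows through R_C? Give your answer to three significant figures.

I ≈ 0.924 mA

Combine the parallel branches: R_p = (1/1.73 + 1/32.9 + 1/18.5)⁻¹ = 1.509 Ω.
Node voltage V_A = V_supply · R_p/(R_s + R_p) = 26.3 × 0.6502 = 17.10 mV.
I(R_C) = V_A / R_C = 17.10/18.5 = 0.9244 mA.
(Equivalently: I_total = 11.33 mA, then current-divider fraction G_k/ΣG = 0.08159.)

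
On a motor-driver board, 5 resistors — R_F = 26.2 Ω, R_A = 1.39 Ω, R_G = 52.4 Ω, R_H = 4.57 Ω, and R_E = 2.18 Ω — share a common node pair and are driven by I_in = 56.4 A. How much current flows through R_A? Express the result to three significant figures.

I ≈ 27.9 A

ΣG = 1/26.2 + 1/1.39 + 1/52.4 + 1/4.57 + 1/2.18 = 1.454.
R_A takes the fraction G_k/ΣG = 0.7194/1.454 = 0.4947, so I = 56.4 × 0.4947 = 27.90 A.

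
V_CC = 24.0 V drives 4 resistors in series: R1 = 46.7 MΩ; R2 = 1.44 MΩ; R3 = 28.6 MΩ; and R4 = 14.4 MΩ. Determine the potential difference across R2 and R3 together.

Series total: ΣR = 46.7 + 1.44 + 28.6 + 14.4 = 91.14 MΩ.
R_{R2..R3} = 1.44 + 28.6 = 30.04 MΩ.
V = V_CC · R/ΣR = 24.0 × 0.3296 = 7.910 V.

V ≈ 7.91 V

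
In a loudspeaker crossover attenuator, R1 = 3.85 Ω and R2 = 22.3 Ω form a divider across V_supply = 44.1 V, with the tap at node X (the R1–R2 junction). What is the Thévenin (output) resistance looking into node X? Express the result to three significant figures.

With V_supply suppressed (replaced by a short), R_th = R1 ‖ R2 = (3.850 × 22.3)/(3.850 + 22.3) = 3.283 Ω.

R_th ≈ 3.28 Ω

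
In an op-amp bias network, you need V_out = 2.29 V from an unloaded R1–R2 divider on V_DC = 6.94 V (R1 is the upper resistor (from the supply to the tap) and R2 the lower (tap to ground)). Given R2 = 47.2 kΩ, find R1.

R1 ≈ 95.8 kΩ

The divider ratio is R2/(R1+R2) = 2.29/6.94 = 0.3300.
So R1 = R2 · (V_DC/V_out − 1) = 47.2 × (6.94/2.29 − 1) = 47.2 × 2.031 = 95.84 kΩ.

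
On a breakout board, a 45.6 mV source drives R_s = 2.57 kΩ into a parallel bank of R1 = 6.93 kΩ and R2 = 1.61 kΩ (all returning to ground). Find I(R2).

Equivalent of the parallel group: R_p = 1.306 kΩ.
Node voltage V_A = V_CC · R_p/(R_s + R_p) = 45.6 × 0.3370 = 15.37 mV.
Branch current I = V_A/R2 = 15.37/1.61 = 9.546 µA.
(Check via current divider: I_total = 11.76 µA; share G_k/ΣG = 0.8115 → same result.)

I ≈ 9.55 µA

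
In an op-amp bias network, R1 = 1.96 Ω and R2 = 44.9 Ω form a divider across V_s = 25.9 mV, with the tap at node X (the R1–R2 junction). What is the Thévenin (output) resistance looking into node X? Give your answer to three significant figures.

R_th ≈ 1.88 Ω

Zeroing V_s shorts the top of R1 to ground, so R_th = R1 ‖ R2 = 1.878 Ω.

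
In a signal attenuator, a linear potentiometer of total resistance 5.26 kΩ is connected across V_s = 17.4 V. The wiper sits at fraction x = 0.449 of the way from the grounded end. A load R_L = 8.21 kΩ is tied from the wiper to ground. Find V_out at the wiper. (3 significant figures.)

The pot divides into 2.898 kΩ above the wiper and 2.362 kΩ below.
Lower segment in parallel with the load: 2.362 ‖ 8.21 = 1.834 kΩ.
V_out = 17.4 × 1.834/(2.898 + 1.834) = 6.744 V.

V_out ≈ 6.74 V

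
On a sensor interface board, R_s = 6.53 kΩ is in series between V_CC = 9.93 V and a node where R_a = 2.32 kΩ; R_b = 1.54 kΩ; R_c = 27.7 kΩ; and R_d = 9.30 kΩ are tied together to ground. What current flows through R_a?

Parallel bank: R_p = 1/(1/2.32 + 1/1.54 + 1/27.7 + 1/9.30) = 0.8170 kΩ.
V_A by voltage divider: V_A = 9.93 × 0.8170/(6.53 + 0.8170) = 1.104 V.
Branch current I = V_A/R_a = 1.104/2.32 = 0.4760 mA.
(Check via current divider: I_total = 1.352 mA; share G_k/ΣG = 0.3521 → same result.)

I ≈ 0.476 mA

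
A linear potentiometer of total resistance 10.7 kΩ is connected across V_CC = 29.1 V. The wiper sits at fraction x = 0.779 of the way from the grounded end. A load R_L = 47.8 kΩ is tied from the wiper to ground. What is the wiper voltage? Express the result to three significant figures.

V_out ≈ 21.8 V

The pot divides into 2.365 kΩ above the wiper and 8.335 kΩ below.
Lower segment in parallel with the load: 8.335 ‖ 47.8 = 7.098 kΩ.
Loaded-divider output: V_out = 29.1 × 0.7501 = 21.83 V.
(Unloaded: V_out = x·V_CC = 22.7 V.)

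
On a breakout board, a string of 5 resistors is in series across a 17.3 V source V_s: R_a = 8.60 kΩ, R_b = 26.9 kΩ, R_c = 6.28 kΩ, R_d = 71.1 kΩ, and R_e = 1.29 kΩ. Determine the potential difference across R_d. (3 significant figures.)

V ≈ 10.8 V

Series total: ΣR = 8.60 + 26.9 + 6.28 + 71.1 + 1.29 = 114.2 kΩ.
By the voltage-divider rule, V = 17.3 × 71.10/114.2 = 10.77 V.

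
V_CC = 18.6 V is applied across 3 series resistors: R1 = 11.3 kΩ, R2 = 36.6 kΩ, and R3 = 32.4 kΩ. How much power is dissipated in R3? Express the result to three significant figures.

The common current is I = 18.6/80.30 = 0.2316 mA.
V(R3) = I·R = 7.505 V; P = V·I = 7.505 × 0.2316 = 1.738 mW.

P ≈ 1.74 mW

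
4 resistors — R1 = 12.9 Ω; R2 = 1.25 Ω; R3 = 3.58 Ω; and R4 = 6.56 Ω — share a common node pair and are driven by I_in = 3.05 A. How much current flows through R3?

I ≈ 0.651 A

Conductances: ΣG = 1/12.9 + 1/1.25 + 1/3.58 + 1/6.56 = 1.309 (1/Ω).
By the current-divider rule, I = I_in · G_k/ΣG = 3.05 × 0.2133 = 0.6507 A.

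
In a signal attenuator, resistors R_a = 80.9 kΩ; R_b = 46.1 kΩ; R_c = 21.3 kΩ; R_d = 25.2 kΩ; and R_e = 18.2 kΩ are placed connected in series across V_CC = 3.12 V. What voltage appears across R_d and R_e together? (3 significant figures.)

ΣR = 80.9 + 46.1 + 21.3 + 25.2 + 18.2 = 191.7 kΩ.
R_{R_d..R_e} = 25.2 + 18.2 = 43.40 kΩ.
V = V_CC · R/ΣR = 3.12 × 0.2264 = 0.7064 V.

V ≈ 0.706 V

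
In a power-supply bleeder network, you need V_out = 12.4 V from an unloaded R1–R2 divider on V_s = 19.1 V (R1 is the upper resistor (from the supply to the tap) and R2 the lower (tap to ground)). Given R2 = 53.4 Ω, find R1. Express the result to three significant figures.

V_out/V_s = R2/(R1+R2) = 0.6492.
R1 = R2·(1/k − 1) = 53.4 × 0.5403 = 28.85 Ω.

R1 ≈ 28.9 Ω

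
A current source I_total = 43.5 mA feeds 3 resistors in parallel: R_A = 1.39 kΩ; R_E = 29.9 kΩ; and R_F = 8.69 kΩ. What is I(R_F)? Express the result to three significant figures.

ΣG = 1/1.39 + 1/29.9 + 1/8.69 = 0.8679.
Current divider: I(R_F) = I_total · G_k/ΣG = 43.5 × (0.1151/0.8679) = 43.5 × 0.1326 = 5.767 mA.

I ≈ 5.77 mA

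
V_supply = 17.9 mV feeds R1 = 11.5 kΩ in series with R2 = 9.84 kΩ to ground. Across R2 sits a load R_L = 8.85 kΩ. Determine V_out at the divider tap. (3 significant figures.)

V_out ≈ 5.16 mV

R2 ‖ R_L = (9.84 × 8.85)/(9.84 + 8.85) = 4.659 kΩ.
Voltage divider with the loaded lower leg: V_out = 17.9 × 4.659/(11.5 + 4.659) = 17.9 × 0.2883 = 5.161 mV.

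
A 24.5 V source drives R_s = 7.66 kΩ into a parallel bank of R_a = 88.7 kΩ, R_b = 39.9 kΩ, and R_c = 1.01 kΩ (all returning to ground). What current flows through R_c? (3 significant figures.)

Parallel bank: R_p = 1/(1/88.7 + 1/39.9 + 1/1.01) = 0.9742 kΩ.
V_A by voltage divider: V_A = 24.5 × 0.9742/(7.66 + 0.9742) = 2.764 V.
Branch current I = V_A/R_c = 2.764/1.01 = 2.737 mA.

I ≈ 2.74 mA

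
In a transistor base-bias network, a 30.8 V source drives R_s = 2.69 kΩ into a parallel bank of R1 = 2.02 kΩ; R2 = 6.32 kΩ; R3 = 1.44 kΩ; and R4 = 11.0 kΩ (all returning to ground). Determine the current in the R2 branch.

Combine the parallel branches: R_p = (1/2.02 + 1/6.32 + 1/1.44 + 1/11.0)⁻¹ = 0.6951 kΩ.
V_A by voltage divider: V_A = 30.8 × 0.6951/(2.69 + 0.6951) = 6.325 V.
I(R2) = V_A / R2 = 6.325/6.32 = 1.001 mA.

I ≈ 1.00 mA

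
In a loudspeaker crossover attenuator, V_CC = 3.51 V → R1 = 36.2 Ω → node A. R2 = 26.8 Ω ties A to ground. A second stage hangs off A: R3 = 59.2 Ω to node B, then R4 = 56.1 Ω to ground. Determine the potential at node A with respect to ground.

V_A ≈ 1.32 V

Looking into the second stage from A: R3 + R4 = 115.3 Ω appears in parallel with R2.
R2 ‖ (R3+R4) = 21.75 Ω.
First divider: V_A = V_CC · 21.75/(36.2 + 21.75) = 1.317 V.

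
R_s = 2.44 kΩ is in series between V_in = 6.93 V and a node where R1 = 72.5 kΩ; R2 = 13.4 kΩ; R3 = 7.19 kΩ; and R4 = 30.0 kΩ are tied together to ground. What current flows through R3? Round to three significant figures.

Combine the parallel branches: R_p = (1/72.5 + 1/13.4 + 1/7.19 + 1/30.0)⁻¹ = 3.834 kΩ.
V_A by voltage divider: V_A = 6.93 × 3.834/(2.44 + 3.834) = 4.235 V.
I(R3) = V_A / R3 = 4.235/7.19 = 0.5890 mA.

I ≈ 0.589 mA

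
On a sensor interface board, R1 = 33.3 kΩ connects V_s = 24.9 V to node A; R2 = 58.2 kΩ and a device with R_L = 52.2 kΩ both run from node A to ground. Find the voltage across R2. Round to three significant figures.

R2 ‖ R_L = (58.2 × 52.2)/(58.2 + 52.2) = 27.52 kΩ.
Voltage divider with the loaded lower leg: V_out = 24.9 × 27.52/(33.3 + 27.52) = 24.9 × 0.4525 = 11.27 V.
(Unloaded it would be 15.8 V; the load pulls it down.)

V_out ≈ 11.3 V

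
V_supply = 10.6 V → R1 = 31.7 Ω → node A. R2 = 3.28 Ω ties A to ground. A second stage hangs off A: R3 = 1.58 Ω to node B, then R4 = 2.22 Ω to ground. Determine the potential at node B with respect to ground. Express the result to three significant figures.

V_B ≈ 0.326 V

Node A sees R2 in parallel with the series input of stage 2, R3 + R4 = 3.800 Ω.
Effective lower resistance at A: R2 ‖ 3.800 = 1.760 Ω.
V_A = 10.6 × 1.760/(31.7 + 1.760) = 0.5577 V.
Stage 2 is unloaded, so V_B = V_A · R4/(R3+R4) = 0.5577 × 2.22/3.800 = 0.3258 V.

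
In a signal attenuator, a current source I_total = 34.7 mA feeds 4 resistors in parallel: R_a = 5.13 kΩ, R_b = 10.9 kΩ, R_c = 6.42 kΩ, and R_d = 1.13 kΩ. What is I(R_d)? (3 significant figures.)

ΣG = 1/5.13 + 1/10.9 + 1/6.42 + 1/1.13 = 1.327.
By the current-divider rule, I = I_total · G_k/ΣG = 34.7 × 0.6667 = 23.13 mA.

I ≈ 23.1 mA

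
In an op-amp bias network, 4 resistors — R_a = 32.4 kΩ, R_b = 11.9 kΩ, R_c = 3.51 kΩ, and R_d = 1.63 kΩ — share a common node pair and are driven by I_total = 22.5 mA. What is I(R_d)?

I ≈ 13.6 mA

Total conductance ΣG = 1/32.4 + 1/11.9 + 1/3.51 + 1/1.63 = 1.013 (units of 1/kΩ).
R_d takes the fraction G_k/ΣG = 0.6135/1.013 = 0.6054, so I = 22.5 × 0.6054 = 13.62 mA.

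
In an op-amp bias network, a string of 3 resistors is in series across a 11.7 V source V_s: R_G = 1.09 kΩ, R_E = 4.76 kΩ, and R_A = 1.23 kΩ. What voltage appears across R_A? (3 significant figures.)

ΣR = 1.09 + 4.76 + 1.23 = 7.080 kΩ.
By the voltage-divider rule, V = 11.7 × 1.230/7.080 = 2.033 V.

V ≈ 2.03 V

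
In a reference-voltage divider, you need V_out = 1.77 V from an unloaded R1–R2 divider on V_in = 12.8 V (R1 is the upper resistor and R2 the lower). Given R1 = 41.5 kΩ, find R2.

Required fraction k = V_out/V_in = 0.1383.
Rearranging, R2 = R1·k/(1−k) = 41.5 × 0.1605 = 6.660 kΩ.

R2 ≈ 6.66 kΩ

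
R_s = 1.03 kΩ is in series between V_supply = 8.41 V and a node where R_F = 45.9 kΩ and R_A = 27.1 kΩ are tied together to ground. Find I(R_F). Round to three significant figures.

Parallel bank: R_p = 1/(1/45.9 + 1/27.1) = 17.04 kΩ.
V_A = 8.41 × 17.04/18.07 = 7.931 V.
I(R_F) = V_A / R_F = 7.931/45.9 = 0.1728 mA.
(Equivalently: I_total = 0.4654 mA, then current-divider fraction G_k/ΣG = 0.3712.)

I ≈ 0.173 mA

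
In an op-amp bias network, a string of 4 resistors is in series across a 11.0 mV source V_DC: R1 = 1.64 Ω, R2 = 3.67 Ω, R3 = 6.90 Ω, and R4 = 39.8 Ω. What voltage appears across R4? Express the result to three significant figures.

V ≈ 8.42 mV

ΣR = 1.64 + 3.67 + 6.90 + 39.8 = 52.01 Ω.
V = V_DC · R/ΣR = 11.0 × 0.7652 = 8.418 mV.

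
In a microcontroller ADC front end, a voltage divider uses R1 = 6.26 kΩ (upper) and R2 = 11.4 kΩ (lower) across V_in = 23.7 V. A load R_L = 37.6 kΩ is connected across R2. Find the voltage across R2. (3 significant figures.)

V_out ≈ 13.8 V

First combine the lower leg with the load: R2 ‖ R_L = 8.748 kΩ.
Voltage divider with the loaded lower leg: V_out = 23.7 × 8.748/(6.26 + 8.748) = 23.7 × 0.5829 = 13.81 V.
(Unloaded it would be 15.3 V; the load pulls it down.)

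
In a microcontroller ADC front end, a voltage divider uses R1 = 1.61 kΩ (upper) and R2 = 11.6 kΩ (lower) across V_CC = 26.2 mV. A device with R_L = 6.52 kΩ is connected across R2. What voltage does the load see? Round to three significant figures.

V_out ≈ 18.9 mV

The load sits in parallel with R2, giving an effective lower resistance R2' = R2·R_L/(R2+R_L) = 4.174 kΩ.
Voltage divider with the loaded lower leg: V_out = 26.2 × 4.174/(1.61 + 4.174) = 26.2 × 0.7216 = 18.91 mV.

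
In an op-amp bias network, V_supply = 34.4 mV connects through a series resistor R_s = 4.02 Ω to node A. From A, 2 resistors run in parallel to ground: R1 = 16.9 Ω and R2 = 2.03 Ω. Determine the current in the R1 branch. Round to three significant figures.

I ≈ 0.633 mA

Combine the parallel branches: R_p = (1/16.9 + 1/2.03)⁻¹ = 1.812 Ω.
V_A by voltage divider: V_A = 34.4 × 1.812/(4.02 + 1.812) = 10.69 mV.
Branch current I = V_A/R1 = 10.69/16.9 = 0.6325 mA.
(Check via current divider: I_total = 5.898 mA; share G_k/ΣG = 0.1072 → same result.)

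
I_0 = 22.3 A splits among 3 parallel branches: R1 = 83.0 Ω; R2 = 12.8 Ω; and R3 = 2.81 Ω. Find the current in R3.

I ≈ 17.8 A

ΣG = 1/83.0 + 1/12.8 + 1/2.81 = 0.4460.
R3 takes the fraction G_k/ΣG = 0.3559/0.4460 = 0.7978, so I = 22.3 × 0.7978 = 17.79 A.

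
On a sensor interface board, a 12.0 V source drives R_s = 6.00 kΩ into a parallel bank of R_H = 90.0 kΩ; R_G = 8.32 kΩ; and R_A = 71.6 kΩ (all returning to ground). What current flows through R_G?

I ≈ 0.771 mA

Equivalent of the parallel group: R_p = 6.884 kΩ.
Node voltage V_A = V_supply · R_p/(R_s + R_p) = 12.0 × 0.5343 = 6.412 V.
I(R_G) = V_A / R_G = 6.412/8.32 = 0.7706 mA.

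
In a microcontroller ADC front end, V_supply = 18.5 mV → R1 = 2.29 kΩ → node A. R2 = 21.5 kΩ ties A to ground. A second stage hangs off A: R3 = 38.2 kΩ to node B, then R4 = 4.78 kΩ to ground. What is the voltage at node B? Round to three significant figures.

The second stage (R3 + R4 = 42.98 kΩ) loads node A in parallel with R2.
Effective lower resistance at A: R2 ‖ 42.98 = 14.33 kΩ.
First divider: V_A = V_supply · 14.33/(2.29 + 14.33) = 15.95 mV.
Then the unloaded second divider: V_B = V_A × R4/(R3+R4) = 15.95 × 0.1112 = 1.774 mV.

V_B ≈ 1.77 mV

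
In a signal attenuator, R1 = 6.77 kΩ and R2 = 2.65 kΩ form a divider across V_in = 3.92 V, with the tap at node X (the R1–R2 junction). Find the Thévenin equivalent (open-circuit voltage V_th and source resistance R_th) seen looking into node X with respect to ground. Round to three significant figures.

Open-circuit (no load on X): V_th = V_in · R2/(R1 + R2) = 3.92 × 2.65/(6.770 + 2.65) = 1.103 V.
With V_in suppressed (replaced by a short), R_th = R1 ‖ R2 = (6.770 × 2.65)/(6.770 + 2.65) = 1.905 kΩ.

V_th ≈ 1.10 V, R_th ≈ 1.90 kΩ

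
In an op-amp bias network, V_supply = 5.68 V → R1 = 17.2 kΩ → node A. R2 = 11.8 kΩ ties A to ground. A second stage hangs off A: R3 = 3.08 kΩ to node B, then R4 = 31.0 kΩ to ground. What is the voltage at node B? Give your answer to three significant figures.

Looking into the second stage from A: R3 + R4 = 34.08 kΩ appears in parallel with R2.
Effective lower resistance at A: R2 ‖ 34.08 = 8.765 kΩ.
First divider: V_A = V_supply · 8.765/(17.2 + 8.765) = 1.917 V.
Then the unloaded second divider: V_B = V_A × R4/(R3+R4) = 1.917 × 0.9096 = 1.744 V.

V_B ≈ 1.74 V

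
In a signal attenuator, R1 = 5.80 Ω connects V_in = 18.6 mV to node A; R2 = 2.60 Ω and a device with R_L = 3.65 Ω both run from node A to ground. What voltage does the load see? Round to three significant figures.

R2 ‖ R_L = (2.60 × 3.65)/(2.60 + 3.65) = 1.518 Ω.
Voltage divider with the loaded lower leg: V_out = 18.6 × 1.518/(5.80 + 1.518) = 18.6 × 0.2075 = 3.859 mV.

V_out ≈ 3.86 mV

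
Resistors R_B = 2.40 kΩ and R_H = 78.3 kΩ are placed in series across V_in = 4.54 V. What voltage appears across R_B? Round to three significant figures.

ΣR = 2.40 + 78.3 = 80.70 kΩ.
Voltage divider: V = V_in · (2.400 / 80.70) = 4.54 × 0.02974 = 0.1350 V.

V ≈ 0.135 V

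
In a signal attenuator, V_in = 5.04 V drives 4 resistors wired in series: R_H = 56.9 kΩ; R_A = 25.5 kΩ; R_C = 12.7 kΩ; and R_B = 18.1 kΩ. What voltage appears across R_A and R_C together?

Series total: ΣR = 56.9 + 25.5 + 12.7 + 18.1 = 113.2 kΩ.
R_{R_A..R_C} = 25.5 + 12.7 = 38.20 kΩ.
By the voltage-divider rule, V = 5.04 × 38.20/113.2 = 1.701 V.

V ≈ 1.70 V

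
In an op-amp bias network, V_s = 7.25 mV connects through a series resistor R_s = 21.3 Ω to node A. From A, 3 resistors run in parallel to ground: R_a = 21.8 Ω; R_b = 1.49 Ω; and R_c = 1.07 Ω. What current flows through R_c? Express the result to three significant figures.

I ≈ 0.187 mA

Combine the parallel branches: R_p = (1/21.8 + 1/1.49 + 1/1.07)⁻¹ = 0.6055 Ω.
Node voltage V_A = V_s · R_p/(R_s + R_p) = 7.25 × 0.02764 = 0.2004 mV.
I(R_c) = V_A / R_c = 0.2004/1.07 = 0.1873 mA.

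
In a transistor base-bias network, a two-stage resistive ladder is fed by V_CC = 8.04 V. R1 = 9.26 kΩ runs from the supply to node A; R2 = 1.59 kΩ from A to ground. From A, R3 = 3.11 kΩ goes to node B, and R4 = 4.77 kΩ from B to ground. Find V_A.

V_A ≈ 1.01 V

Looking into the second stage from A: R3 + R4 = 7.880 kΩ appears in parallel with R2.
Effective lower resistance at A: R2 ‖ 7.880 = 1.323 kΩ.
V_A = 8.04 × 1.323/(9.26 + 1.323) = 1.005 V.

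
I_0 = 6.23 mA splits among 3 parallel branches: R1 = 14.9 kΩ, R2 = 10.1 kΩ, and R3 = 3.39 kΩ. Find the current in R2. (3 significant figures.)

I ≈ 1.34 mA

Total conductance ΣG = 1/14.9 + 1/10.1 + 1/3.39 = 0.4611 (units of 1/kΩ).
By the current-divider rule, I = I_0 · G_k/ΣG = 6.23 × 0.2147 = 1.338 mA.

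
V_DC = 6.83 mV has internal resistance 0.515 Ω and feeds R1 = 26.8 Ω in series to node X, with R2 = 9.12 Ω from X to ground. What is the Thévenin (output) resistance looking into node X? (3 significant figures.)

R_th ≈ 6.84 Ω

R1' = 0.515 + 26.8 = 27.32 Ω (source resistance + R1).
Looking into X with the source shorted: R_th = R1'·R2/(R1'+R2) = 27.32 × 9.12/36.44 = 6.837 Ω.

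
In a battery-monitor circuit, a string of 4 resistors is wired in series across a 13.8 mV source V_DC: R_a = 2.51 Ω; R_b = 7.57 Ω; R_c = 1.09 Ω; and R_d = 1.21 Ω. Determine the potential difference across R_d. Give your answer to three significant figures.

V ≈ 1.35 mV

Series total: ΣR = 2.51 + 7.57 + 1.09 + 1.21 = 12.38 Ω.
By the voltage-divider rule, V = 13.8 × 1.210/12.38 = 1.349 mV.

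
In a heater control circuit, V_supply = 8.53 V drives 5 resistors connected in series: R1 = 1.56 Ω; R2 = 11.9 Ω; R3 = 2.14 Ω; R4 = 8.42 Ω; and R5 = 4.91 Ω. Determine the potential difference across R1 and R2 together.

Series total: ΣR = 1.56 + 11.9 + 2.14 + 8.42 + 4.91 = 28.93 Ω.
R_{R1..R2} = 1.56 + 11.9 = 13.46 Ω.
V = V_supply · R/ΣR = 8.53 × 0.4653 = 3.969 V.

V ≈ 3.97 V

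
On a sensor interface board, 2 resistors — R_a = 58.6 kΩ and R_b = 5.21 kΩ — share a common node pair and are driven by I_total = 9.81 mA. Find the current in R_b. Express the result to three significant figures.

With just two branches, the current splits inversely with resistance.
So I = 9.81 × 58.6/63.81 = 9.009 mA.

I ≈ 9.01 mA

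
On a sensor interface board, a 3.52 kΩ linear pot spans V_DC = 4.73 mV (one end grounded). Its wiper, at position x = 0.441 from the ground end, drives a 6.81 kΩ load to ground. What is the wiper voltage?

Lower segment x·R_p = 1.552 kΩ; upper segment (1−x)·R_p = 1.968 kΩ.
(x·R_p) ‖ R_L = 1.264 kΩ.
V_out = 4.73 × 1.264/(1.968 + 1.264) = 1.850 mV.

V_out ≈ 1.85 mV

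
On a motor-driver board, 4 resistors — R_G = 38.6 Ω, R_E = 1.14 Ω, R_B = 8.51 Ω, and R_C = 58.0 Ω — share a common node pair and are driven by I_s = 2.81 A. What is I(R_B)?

I ≈ 0.318 A

Conductances: ΣG = 1/38.6 + 1/1.14 + 1/8.51 + 1/58.0 = 1.038 (1/Ω).
R_B takes the fraction G_k/ΣG = 0.1175/1.038 = 0.1132, so I = 2.81 × 0.1132 = 0.3182 A.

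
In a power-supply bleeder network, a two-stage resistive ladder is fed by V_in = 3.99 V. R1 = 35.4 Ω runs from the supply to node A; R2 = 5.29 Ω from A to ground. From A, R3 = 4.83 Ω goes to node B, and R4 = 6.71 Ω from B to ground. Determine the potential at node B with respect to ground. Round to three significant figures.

Looking into the second stage from A: R3 + R4 = 11.54 Ω appears in parallel with R2.
Effective lower resistance at A: R2 ‖ 11.54 = 3.627 Ω.
First divider: V_A = V_in · 3.627/(35.4 + 3.627) = 0.3708 V.
Then the unloaded second divider: V_B = V_A × R4/(R3+R4) = 0.3708 × 0.5815 = 0.2156 V.

V_B ≈ 0.216 V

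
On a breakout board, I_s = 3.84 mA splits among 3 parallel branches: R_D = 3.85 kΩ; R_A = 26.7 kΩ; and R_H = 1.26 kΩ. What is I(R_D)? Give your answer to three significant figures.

I ≈ 0.914 mA

ΣG = 1/3.85 + 1/26.7 + 1/1.26 = 1.091.
By the current-divider rule, I = I_s · G_k/ΣG = 3.84 × 0.2381 = 0.9143 mA.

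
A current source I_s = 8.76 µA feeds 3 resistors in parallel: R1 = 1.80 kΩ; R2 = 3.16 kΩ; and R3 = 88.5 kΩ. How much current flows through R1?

I ≈ 5.51 µA

Total conductance ΣG = 1/1.80 + 1/3.16 + 1/88.5 = 0.8833 (units of 1/kΩ).
By the current-divider rule, I = I_s · G_k/ΣG = 8.76 × 0.6289 = 5.510 µA.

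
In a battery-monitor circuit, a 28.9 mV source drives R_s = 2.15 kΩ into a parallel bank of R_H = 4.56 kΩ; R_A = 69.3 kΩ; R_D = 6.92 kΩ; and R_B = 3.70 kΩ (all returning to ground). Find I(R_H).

I ≈ 2.65 µA

Parallel bank: R_p = 1/(1/4.56 + 1/69.3 + 1/6.92 + 1/3.70) = 1.542 kΩ.
V_A by voltage divider: V_A = 28.9 × 1.542/(2.15 + 1.542) = 12.07 mV.
I(R_H) = V_A / R_H = 12.07/4.56 = 2.647 µA.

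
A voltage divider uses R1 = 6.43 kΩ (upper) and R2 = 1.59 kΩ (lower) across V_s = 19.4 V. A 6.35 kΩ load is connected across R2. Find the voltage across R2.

R2 ‖ R_L = (1.59 × 6.35)/(1.59 + 6.35) = 1.272 kΩ.
Then V_out = V_s · R2'/(R1 + R2') = 19.4 × 1.272/7.702 = 3.203 V.
(Unloaded it would be 3.85 V; the load pulls it down.)

V_out ≈ 3.20 V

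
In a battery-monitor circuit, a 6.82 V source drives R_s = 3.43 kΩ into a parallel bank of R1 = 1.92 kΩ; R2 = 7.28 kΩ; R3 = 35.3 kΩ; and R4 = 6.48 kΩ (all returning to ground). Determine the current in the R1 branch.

I ≈ 0.915 mA

Equivalent of the parallel group: R_p = 1.189 kΩ.
Node voltage V_A = V_s · R_p/(R_s + R_p) = 6.82 × 0.2575 = 1.756 V.
I(R1) = V_A / R1 = 1.756/1.92 = 0.9145 mA.
(Check via current divider: I_total = 1.476 mA; share G_k/ΣG = 0.6194 → same result.)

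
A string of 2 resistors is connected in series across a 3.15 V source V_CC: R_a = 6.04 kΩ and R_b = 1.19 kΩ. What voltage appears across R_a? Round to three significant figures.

Total series resistance ΣR = 6.04 + 1.19 = 7.230 kΩ.
Voltage divider: V = V_CC · (6.040 / 7.230) = 3.15 × 0.8354 = 2.632 V.

V ≈ 2.63 V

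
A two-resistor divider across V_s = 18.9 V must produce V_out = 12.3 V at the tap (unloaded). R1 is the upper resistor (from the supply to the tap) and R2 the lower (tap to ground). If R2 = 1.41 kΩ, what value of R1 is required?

R1 ≈ 0.757 kΩ

V_out/V_s = R2/(R1+R2) = 0.6508.
R1 = R2·(1/k − 1) = 1.41 × 0.5366 = 0.7566 kΩ.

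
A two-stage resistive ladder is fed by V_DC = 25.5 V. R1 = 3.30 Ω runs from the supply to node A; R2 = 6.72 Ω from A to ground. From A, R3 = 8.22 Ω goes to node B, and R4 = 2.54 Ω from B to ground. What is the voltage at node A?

Looking into the second stage from A: R3 + R4 = 10.76 Ω appears in parallel with R2.
R2 ‖ (R3+R4) = 4.137 Ω.
So V_A = 25.5 × 0.5562 = 14.18 V.

V_A ≈ 14.2 V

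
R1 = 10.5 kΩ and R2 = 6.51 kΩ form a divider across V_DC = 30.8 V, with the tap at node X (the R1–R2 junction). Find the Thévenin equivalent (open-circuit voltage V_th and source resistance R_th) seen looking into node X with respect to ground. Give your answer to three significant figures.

V_th ≈ 11.8 V, R_th ≈ 4.02 kΩ

With X open, the divider is unloaded: V_th = 30.8 × 6.51/17.01 = 11.79 V.
Zeroing V_DC shorts the top of R1 to ground, so R_th = R1 ‖ R2 = 4.019 kΩ.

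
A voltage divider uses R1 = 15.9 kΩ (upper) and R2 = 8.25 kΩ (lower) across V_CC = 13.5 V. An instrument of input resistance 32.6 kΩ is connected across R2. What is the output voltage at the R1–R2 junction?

V_out ≈ 3.95 V

The load sits in parallel with R2, giving an effective lower resistance R2' = R2·R_L/(R2+R_L) = 6.584 kΩ.
Then V_out = V_CC · R2'/(R1 + R2') = 13.5 × 6.584/22.48 = 3.953 V.
(Unloaded it would be 4.61 V; the load pulls it down.)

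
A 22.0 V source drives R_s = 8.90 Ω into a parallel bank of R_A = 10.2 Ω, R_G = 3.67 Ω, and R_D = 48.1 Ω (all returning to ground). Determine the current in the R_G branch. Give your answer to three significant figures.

Parallel bank: R_p = 1/(1/10.2 + 1/3.67 + 1/48.1) = 2.556 Ω.
Node voltage V_A = V_DC · R_p/(R_s + R_p) = 22.0 × 0.2231 = 4.908 V.
I(R_G) = V_A / R_G = 4.908/3.67 = 1.337 A.
(Check via current divider: I_total = 1.920 A; share G_k/ΣG = 0.6963 → same result.)

I ≈ 1.34 A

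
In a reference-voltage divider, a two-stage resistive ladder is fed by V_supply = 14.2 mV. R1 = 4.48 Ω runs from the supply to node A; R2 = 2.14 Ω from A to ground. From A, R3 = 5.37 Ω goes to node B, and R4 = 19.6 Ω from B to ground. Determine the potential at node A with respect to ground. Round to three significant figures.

V_A ≈ 4.34 mV

Looking into the second stage from A: R3 + R4 = 24.97 Ω appears in parallel with R2.
Effective lower resistance at A: R2 ‖ 24.97 = 1.971 Ω.
First divider: V_A = V_supply · 1.971/(4.48 + 1.971) = 4.339 mV.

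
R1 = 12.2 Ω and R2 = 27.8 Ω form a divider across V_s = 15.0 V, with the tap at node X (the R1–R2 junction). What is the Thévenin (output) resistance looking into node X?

With V_s suppressed (replaced by a short), R_th = R1 ‖ R2 = (12.20 × 27.8)/(12.20 + 27.8) = 8.479 Ω.

R_th ≈ 8.48 Ω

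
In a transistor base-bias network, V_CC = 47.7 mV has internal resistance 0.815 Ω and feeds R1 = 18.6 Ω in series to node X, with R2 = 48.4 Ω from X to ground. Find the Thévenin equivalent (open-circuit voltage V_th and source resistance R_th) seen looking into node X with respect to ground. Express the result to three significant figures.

V_th ≈ 34.0 mV, R_th ≈ 13.9 Ω

R1' = 0.815 + 18.6 = 19.42 Ω (source resistance + R1).
V_th is the unloaded tap voltage: V_CC · R2/(R1'+R2) = 47.7 × 0.7137 = 34.04 mV.
Zeroing V_CC shorts the top of R1' to ground, so R_th = R1' ‖ R2 = 13.86 Ω.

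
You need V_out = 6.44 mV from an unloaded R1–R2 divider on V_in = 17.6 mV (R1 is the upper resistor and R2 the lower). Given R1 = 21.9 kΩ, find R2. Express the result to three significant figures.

V_out/V_in = R2/(R1+R2) = 0.3659.
R2 = R1 · 0.3659/(1 − 0.3659) = 12.64 kΩ.

R2 ≈ 12.6 kΩ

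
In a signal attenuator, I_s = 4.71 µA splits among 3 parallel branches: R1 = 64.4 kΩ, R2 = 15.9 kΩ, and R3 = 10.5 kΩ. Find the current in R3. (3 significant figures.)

I ≈ 2.58 µA

ΣG = 1/64.4 + 1/15.9 + 1/10.5 = 0.1737.
By the current-divider rule, I = I_s · G_k/ΣG = 4.71 × 0.5484 = 2.583 µA.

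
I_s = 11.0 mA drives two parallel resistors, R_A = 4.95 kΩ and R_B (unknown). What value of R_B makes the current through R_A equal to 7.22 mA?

R_B ≈ 9.45 kΩ

In a two-way split, I_A/I_s = R_B/(R_A + R_B).
7.22/11.0 = R_B/(R_A + R_B) → R_B = R_A · (0.6564)/(1 − 0.6564) = 4.95 × 1.910 = 9.455 kΩ.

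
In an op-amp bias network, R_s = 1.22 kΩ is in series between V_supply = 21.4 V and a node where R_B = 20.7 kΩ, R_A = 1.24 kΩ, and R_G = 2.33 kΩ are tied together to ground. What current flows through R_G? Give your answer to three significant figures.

Combine the parallel branches: R_p = (1/20.7 + 1/1.24 + 1/2.33)⁻¹ = 0.7788 kΩ.
V_A by voltage divider: V_A = 21.4 × 0.7788/(1.22 + 0.7788) = 8.338 V.
I(R_G) = V_A / R_G = 8.338/2.33 = 3.579 mA.
(Equivalently: I_total = 10.71 mA, then current-divider fraction G_k/ΣG = 0.3343.)

I ≈ 3.58 mA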